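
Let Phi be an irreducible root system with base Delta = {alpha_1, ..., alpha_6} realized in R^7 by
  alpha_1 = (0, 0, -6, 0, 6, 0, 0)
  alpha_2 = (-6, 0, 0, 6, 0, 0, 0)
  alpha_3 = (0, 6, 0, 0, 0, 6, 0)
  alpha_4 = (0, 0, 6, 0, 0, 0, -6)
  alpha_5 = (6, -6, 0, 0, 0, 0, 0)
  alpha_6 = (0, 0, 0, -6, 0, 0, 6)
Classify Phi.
type A_6

Compute the Cartan integers a_ij = 2(alpha_i, alpha_j)/(alpha_j, alpha_j); the resulting 6x6 Cartan matrix is
[[2, 0, 0, -1, 0, 0], [0, 2, 0, 0, -1, -1], [0, 0, 2, 0, -1, 0], [-1, 0, 0, 2, 0, -1], [0, -1, -1, 0, 2, 0], [0, -1, 0, -1, 0, 2]].
All simple roots have the same length, so the diagram is simply laced. The associated Dynkin diagram is a chain of 6 nodes with single edges (A_6), so the type is A_6 (the algebra sl(7)).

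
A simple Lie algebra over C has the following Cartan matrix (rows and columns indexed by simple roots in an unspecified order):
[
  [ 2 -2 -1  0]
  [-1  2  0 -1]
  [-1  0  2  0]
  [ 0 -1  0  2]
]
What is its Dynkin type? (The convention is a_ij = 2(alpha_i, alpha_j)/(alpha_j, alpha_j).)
type F_4

The matrix has rank 4 with 2's on the diagonal. Reading the off-diagonal entries as Dynkin edges (a single edge where a_ij = a_ji = -1; a double or triple edge where a_ij * a_ji = 2 or 3), the diagram is a chain of 4 nodes with a double edge between the middle two (F_4). One simple-root ordering that puts it in standard form is (alpha_3, alpha_1, alpha_2, alpha_4). So the algebra is type F_4.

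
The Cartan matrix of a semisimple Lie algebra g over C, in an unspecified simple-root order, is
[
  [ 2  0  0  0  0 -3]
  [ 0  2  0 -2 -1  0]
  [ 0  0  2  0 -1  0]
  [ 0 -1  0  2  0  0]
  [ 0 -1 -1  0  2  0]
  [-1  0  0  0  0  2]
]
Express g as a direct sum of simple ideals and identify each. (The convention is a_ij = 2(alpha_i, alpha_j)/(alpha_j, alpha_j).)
B_4 ⊕ G_2

The diagram associated to this matrix has two connected components: the simple roots {alpha_2, alpha_3, alpha_4, alpha_5} form a chain of 4 nodes with a double edge at one end; the terminal node there is the unique short simple root (B_4), and {alpha_1, alpha_6} form two nodes joined by a triple edge (G_2). A semisimple Lie algebra decomposes uniquely as the direct sum of simple ideals, one per connected component of its Dynkin diagram, so g ≅ B_4 ⊕ G_2 (dimension 36 + 14 = 50).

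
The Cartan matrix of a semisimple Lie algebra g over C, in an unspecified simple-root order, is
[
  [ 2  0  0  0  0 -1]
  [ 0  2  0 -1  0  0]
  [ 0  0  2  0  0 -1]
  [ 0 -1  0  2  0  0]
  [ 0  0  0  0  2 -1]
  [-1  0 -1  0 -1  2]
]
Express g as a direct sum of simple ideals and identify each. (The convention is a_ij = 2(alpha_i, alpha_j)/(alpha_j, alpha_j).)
The diagram associated to this matrix has two connected components: the simple roots {alpha_2, alpha_4} form a chain of 2 nodes with single edges (A_2), and {alpha_1, alpha_3, alpha_5, alpha_6} form a chain of 2 nodes with a fork of two nodes at one end (D_4). A semisimple Lie algebra decomposes uniquely as the direct sum of simple ideals, one per connected component of its Dynkin diagram, so g ≅ A_2 ⊕ D_4 (dimension 8 + 28 = 36).

A_2 (sl(3)) + D_4 (so(8))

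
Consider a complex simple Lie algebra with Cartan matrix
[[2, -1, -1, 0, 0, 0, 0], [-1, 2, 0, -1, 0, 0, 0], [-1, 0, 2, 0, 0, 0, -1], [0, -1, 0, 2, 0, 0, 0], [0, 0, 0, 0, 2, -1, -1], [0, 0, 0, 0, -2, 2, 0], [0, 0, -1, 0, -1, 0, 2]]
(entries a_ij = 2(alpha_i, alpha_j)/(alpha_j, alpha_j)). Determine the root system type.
type C_7

The matrix has rank 7 with 2's on the diagonal. Reading the off-diagonal entries as Dynkin edges (a single edge where a_ij = a_ji = -1; a double or triple edge where a_ij * a_ji = 2 or 3), the diagram is a chain of 7 nodes with a double edge at one end; the terminal node there is the unique long simple root (C_7). One simple-root ordering that puts it in standard form is (alpha_4, alpha_2, alpha_1, alpha_3, alpha_7, alpha_5, alpha_6). So the algebra is type C_7, i.e. sp(14).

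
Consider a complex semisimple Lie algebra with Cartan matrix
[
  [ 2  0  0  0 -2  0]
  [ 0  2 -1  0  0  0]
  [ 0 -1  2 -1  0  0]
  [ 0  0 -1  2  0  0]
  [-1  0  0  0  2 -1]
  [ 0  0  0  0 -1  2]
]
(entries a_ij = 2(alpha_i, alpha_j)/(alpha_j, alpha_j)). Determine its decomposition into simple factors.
A_3 (sl(4)) ⊕ C_3 (sp(6))

The diagram associated to this matrix has two connected components: the simple roots {alpha_2, alpha_3, alpha_4} form a chain of 3 nodes with single edges (A_3), and {alpha_1, alpha_5, alpha_6} form a chain of 3 nodes with a double edge at one end; the terminal node there is the unique long simple root (C_3). A semisimple Lie algebra decomposes uniquely as the direct sum of simple ideals, one per connected component of its Dynkin diagram, so g ≅ A_3 ⊕ C_3 (dimension 15 + 21 = 36).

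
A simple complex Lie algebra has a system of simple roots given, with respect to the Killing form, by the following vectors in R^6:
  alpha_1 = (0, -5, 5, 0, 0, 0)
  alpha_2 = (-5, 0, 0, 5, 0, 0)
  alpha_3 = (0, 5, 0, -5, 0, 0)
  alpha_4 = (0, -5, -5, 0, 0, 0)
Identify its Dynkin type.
D4

Compute the Cartan integers a_ij = 2(alpha_i, alpha_j)/(alpha_j, alpha_j); the resulting 4x4 Cartan matrix is
[[2, 0, -1, 0], [0, 2, -1, 0], [-1, -1, 2, -1], [0, 0, -1, 2]].
All simple roots have the same length, so the diagram is simply laced. The associated Dynkin diagram is a chain of 2 nodes with a fork of two nodes at one end (D_4), so the type is D_4 (the algebra so(8)).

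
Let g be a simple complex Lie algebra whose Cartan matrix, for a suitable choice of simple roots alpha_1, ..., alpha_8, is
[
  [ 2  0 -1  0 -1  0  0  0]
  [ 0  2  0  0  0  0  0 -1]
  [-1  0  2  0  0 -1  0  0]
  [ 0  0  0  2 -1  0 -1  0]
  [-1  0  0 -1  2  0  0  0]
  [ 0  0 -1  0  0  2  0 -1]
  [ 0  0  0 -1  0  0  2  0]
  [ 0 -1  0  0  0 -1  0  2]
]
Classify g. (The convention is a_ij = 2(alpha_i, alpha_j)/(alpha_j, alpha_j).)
A8

The matrix has rank 8 with 2's on the diagonal. Reading the off-diagonal entries as Dynkin edges (a single edge where a_ij = a_ji = -1; a double or triple edge where a_ij * a_ji = 2 or 3), the diagram is a chain of 8 nodes with single edges (A_8). One simple-root ordering that puts it in standard form is (alpha_7, alpha_4, alpha_5, alpha_1, alpha_3, alpha_6, alpha_8, alpha_2). So the algebra is type A_8, i.e. sl(9).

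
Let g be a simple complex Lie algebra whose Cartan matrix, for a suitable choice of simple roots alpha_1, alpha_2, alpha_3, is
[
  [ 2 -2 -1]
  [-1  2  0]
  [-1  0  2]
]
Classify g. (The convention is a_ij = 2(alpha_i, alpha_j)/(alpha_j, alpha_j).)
The matrix has rank 3 with 2's on the diagonal. Reading the off-diagonal entries as Dynkin edges (a single edge where a_ij = a_ji = -1; a double or triple edge where a_ij * a_ji = 2 or 3), the diagram is a chain of 3 nodes with a double edge at one end; the terminal node there is the unique short simple root (B_3). One simple-root ordering that puts it in standard form is (alpha_3, alpha_1, alpha_2). So the algebra is type B_3, i.e. so(7).

type B_3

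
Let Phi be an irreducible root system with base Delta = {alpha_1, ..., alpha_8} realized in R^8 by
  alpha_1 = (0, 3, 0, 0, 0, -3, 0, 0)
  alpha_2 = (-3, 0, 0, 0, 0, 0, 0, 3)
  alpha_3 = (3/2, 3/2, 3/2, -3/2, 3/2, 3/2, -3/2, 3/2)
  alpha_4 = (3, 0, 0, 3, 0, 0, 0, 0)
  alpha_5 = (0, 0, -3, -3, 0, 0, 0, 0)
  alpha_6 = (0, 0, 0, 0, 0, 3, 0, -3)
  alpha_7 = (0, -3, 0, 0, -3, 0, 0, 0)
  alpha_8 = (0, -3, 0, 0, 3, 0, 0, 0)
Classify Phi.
E8

Compute the Cartan integers a_ij = 2(alpha_i, alpha_j)/(alpha_j, alpha_j); the resulting 8x8 Cartan matrix is
[[2, 0, 0, 0, 0, -1, -1, -1], [0, 2, 0, -1, 0, -1, 0, 0], [0, 0, 2, 0, 0, 0, -1, 0], [0, -1, 0, 2, -1, 0, 0, 0], [0, 0, 0, -1, 2, 0, 0, 0], [-1, -1, 0, 0, 0, 2, 0, 0], [-1, 0, -1, 0, 0, 0, 2, 0], [-1, 0, 0, 0, 0, 0, 0, 2]].
All simple roots have the same length, so the diagram is simply laced. The associated Dynkin diagram is a chain of 7 nodes with one extra node attached to the third node from one end (E_8), so the type is E_8.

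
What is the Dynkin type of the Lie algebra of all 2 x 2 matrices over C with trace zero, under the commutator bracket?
This is sl(2), which has dimension 2^2 - 1 = 3 and rank 2 - 1 = 1 (a Cartan subalgebra is the diagonal traceless matrices). In the classification of classical Lie algebras, the special linear algebra sl(n+1) has type A_n; here n = 1, so the Dynkin diagram is a chain of 1 nodes with single edges (A_1). Hence the type is A_1.

A1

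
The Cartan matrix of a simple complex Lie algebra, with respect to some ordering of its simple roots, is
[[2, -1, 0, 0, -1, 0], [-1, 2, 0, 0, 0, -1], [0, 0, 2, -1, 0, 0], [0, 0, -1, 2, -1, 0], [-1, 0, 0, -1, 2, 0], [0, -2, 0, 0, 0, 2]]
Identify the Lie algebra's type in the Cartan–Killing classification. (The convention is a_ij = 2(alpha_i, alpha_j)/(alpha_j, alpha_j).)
C_6

The matrix has rank 6 with 2's on the diagonal. Reading the off-diagonal entries as Dynkin edges (a single edge where a_ij = a_ji = -1; a double or triple edge where a_ij * a_ji = 2 or 3), the diagram is a chain of 6 nodes with a double edge at one end; the terminal node there is the unique long simple root (C_6). One simple-root ordering that puts it in standard form is (alpha_3, alpha_4, alpha_5, alpha_1, alpha_2, alpha_6). So the algebra is type C_6, i.e. sp(12).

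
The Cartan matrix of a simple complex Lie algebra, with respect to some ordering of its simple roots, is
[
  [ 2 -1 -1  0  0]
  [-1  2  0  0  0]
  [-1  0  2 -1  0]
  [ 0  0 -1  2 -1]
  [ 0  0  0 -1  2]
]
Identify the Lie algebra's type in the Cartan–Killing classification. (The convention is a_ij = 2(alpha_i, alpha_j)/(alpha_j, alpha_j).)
A_5

The matrix has rank 5 with 2's on the diagonal. Reading the off-diagonal entries as Dynkin edges (a single edge where a_ij = a_ji = -1; a double or triple edge where a_ij * a_ji = 2 or 3), the diagram is a chain of 5 nodes with single edges (A_5). One simple-root ordering that puts it in standard form is (alpha_2, alpha_1, alpha_3, alpha_4, alpha_5). So the algebra is type A_5, i.e. sl(6).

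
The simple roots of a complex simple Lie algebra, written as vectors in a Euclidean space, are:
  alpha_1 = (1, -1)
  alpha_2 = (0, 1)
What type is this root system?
type B_2

Compute the Cartan integers a_ij = 2(alpha_i, alpha_j)/(alpha_j, alpha_j); the resulting 2x2 Cartan matrix is
[[2, -2], [-1, 2]].
The roots have two lengths (squared-length ratio 2:1); the short ones are alpha_{2}. The associated Dynkin diagram is a chain of 2 nodes with a double edge at one end; the terminal node there is the unique short simple root (B_2), so the type is B_2 (the algebra so(5)).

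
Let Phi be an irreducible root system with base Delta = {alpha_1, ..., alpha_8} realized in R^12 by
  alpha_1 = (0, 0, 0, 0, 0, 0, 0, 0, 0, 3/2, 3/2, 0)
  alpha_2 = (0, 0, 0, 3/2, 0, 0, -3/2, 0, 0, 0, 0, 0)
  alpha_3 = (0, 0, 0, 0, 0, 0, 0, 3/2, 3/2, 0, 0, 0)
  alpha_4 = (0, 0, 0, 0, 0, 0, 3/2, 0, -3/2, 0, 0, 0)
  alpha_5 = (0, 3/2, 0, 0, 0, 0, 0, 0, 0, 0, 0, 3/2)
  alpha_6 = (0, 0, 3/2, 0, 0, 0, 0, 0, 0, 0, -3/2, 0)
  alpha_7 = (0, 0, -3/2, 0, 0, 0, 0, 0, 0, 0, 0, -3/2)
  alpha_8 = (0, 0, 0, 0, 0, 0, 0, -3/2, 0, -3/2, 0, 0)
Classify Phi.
Compute the Cartan integers a_ij = 2(alpha_i, alpha_j)/(alpha_j, alpha_j); the resulting 8x8 Cartan matrix is
[[2, 0, 0, 0, 0, -1, 0, -1], [0, 2, 0, -1, 0, 0, 0, 0], [0, 0, 2, -1, 0, 0, 0, -1], [0, -1, -1, 2, 0, 0, 0, 0], [0, 0, 0, 0, 2, 0, -1, 0], [-1, 0, 0, 0, 0, 2, -1, 0], [0, 0, 0, 0, -1, -1, 2, 0], [-1, 0, -1, 0, 0, 0, 0, 2]].
All simple roots have the same length, so the diagram is simply laced. The associated Dynkin diagram is a chain of 8 nodes with single edges (A_8), so the type is A_8 (the algebra sl(9)).

A_8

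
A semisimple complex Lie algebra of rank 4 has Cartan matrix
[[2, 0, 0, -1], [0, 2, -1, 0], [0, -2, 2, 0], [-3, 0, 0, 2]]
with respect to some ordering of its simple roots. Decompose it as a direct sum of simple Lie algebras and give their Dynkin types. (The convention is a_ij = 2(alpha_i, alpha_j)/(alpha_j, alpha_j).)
The diagram associated to this matrix has two connected components: the simple roots {alpha_2, alpha_3} form a chain of 2 nodes with a double edge at one end; the terminal node there is the unique short simple root (B_2), and {alpha_1, alpha_4} form two nodes joined by a triple edge (G_2). A semisimple Lie algebra decomposes uniquely as the direct sum of simple ideals, one per connected component of its Dynkin diagram, so g ≅ B_2 ⊕ G_2 (dimension 10 + 14 = 24).

B_2 (so(5)) + G_2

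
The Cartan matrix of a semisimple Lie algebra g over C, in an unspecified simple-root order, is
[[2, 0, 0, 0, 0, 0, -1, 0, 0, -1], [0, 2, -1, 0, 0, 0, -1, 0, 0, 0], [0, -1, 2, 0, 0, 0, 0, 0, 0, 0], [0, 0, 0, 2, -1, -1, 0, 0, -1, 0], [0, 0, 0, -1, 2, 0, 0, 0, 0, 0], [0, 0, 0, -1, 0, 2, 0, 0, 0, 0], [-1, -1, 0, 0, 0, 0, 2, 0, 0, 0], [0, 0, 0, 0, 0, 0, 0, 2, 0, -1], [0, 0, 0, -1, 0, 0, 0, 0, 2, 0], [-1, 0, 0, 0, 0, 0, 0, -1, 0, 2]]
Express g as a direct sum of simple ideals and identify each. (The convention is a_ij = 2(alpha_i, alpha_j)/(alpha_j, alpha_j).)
A_6 + D_4

The diagram associated to this matrix has two connected components: the simple roots {alpha_1, alpha_2, alpha_3, alpha_7, alpha_8, alpha_10} form a chain of 6 nodes with single edges (A_6), and {alpha_4, alpha_5, alpha_6, alpha_9} form a chain of 2 nodes with a fork of two nodes at one end (D_4). A semisimple Lie algebra decomposes uniquely as the direct sum of simple ideals, one per connected component of its Dynkin diagram, so g ≅ A_6 ⊕ D_4 (dimension 48 + 28 = 76).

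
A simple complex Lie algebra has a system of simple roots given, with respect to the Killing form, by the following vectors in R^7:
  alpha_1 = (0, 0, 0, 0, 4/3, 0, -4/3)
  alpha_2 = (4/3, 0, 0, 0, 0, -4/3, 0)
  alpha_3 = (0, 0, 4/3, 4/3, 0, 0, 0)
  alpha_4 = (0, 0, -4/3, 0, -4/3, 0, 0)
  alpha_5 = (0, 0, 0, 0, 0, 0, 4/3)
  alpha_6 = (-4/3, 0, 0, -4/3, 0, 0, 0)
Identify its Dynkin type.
B_6

Compute the Cartan integers a_ij = 2(alpha_i, alpha_j)/(alpha_j, alpha_j); the resulting 6x6 Cartan matrix is
[[2, 0, 0, -1, -2, 0], [0, 2, 0, 0, 0, -1], [0, 0, 2, -1, 0, -1], [-1, 0, -1, 2, 0, 0], [-1, 0, 0, 0, 2, 0], [0, -1, -1, 0, 0, 2]].
The roots have two lengths (squared-length ratio 2:1); the short ones are alpha_{5}. The associated Dynkin diagram is a chain of 6 nodes with a double edge at one end; the terminal node there is the unique short simple root (B_6), so the type is B_6 (the algebra so(13)).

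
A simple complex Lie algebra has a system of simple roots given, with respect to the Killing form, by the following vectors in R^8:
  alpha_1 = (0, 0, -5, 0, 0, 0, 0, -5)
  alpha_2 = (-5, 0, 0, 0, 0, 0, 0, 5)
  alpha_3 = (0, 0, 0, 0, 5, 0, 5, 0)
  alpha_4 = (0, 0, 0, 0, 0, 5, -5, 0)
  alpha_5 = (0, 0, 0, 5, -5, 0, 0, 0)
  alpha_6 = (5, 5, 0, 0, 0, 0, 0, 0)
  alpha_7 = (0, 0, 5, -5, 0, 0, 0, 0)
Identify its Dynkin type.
Compute the Cartan integers a_ij = 2(alpha_i, alpha_j)/(alpha_j, alpha_j); the resulting 7x7 Cartan matrix is
[[2, -1, 0, 0, 0, 0, -1], [-1, 2, 0, 0, 0, -1, 0], [0, 0, 2, -1, -1, 0, 0], [0, 0, -1, 2, 0, 0, 0], [0, 0, -1, 0, 2, 0, -1], [0, -1, 0, 0, 0, 2, 0], [-1, 0, 0, 0, -1, 0, 2]].
All simple roots have the same length, so the diagram is simply laced. The associated Dynkin diagram is a chain of 7 nodes with single edges (A_7), so the type is A_7 (the algebra sl(8)).

A7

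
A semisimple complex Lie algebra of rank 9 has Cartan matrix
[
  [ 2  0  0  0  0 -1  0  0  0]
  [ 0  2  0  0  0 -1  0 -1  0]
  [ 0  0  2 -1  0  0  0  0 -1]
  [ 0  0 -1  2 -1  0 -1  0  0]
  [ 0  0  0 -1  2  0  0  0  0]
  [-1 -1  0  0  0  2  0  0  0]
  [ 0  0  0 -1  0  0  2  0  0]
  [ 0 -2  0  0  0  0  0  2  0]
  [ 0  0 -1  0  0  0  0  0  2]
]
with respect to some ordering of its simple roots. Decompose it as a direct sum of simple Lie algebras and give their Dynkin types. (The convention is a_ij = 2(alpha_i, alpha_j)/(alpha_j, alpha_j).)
C4 + D5

The diagram associated to this matrix has two connected components: the simple roots {alpha_1, alpha_2, alpha_6, alpha_8} form a chain of 4 nodes with a double edge at one end; the terminal node there is the unique long simple root (C_4), and {alpha_3, alpha_4, alpha_5, alpha_7, alpha_9} form a chain of 3 nodes with a fork of two nodes at one end (D_5). A semisimple Lie algebra decomposes uniquely as the direct sum of simple ideals, one per connected component of its Dynkin diagram, so g ≅ C_4 ⊕ D_5 (dimension 36 + 45 = 81).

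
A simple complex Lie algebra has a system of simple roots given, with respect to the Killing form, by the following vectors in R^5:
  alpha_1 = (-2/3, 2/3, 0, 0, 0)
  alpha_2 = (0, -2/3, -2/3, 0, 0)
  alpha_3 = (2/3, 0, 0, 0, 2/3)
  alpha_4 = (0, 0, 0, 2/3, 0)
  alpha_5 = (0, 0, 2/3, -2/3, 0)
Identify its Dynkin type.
Compute the Cartan integers a_ij = 2(alpha_i, alpha_j)/(alpha_j, alpha_j); the resulting 5x5 Cartan matrix is
[[2, -1, -1, 0, 0], [-1, 2, 0, 0, -1], [-1, 0, 2, 0, 0], [0, 0, 0, 2, -1], [0, -1, 0, -2, 2]].
The roots have two lengths (squared-length ratio 2:1); the short ones are alpha_{4}. The associated Dynkin diagram is a chain of 5 nodes with a double edge at one end; the terminal node there is the unique short simple root (B_5), so the type is B_5 (the algebra so(11)).

B_5 (so(11))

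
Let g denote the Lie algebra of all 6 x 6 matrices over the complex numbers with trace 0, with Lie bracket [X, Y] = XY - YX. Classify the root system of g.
type A_5

This is sl(6), which has dimension 6^2 - 1 = 35 and rank 6 - 1 = 5 (a Cartan subalgebra is the diagonal traceless matrices). In the classification of classical Lie algebras, the special linear algebra sl(n+1) has type A_n; here n = 5, so the Dynkin diagram is a chain of 5 nodes with single edges (A_5). Hence the type is A_5.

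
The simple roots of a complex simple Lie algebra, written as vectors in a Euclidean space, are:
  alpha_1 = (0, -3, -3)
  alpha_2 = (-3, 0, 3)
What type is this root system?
A_2 (sl(3))

Compute the Cartan integers a_ij = 2(alpha_i, alpha_j)/(alpha_j, alpha_j); the resulting 2x2 Cartan matrix is
[[2, -1], [-1, 2]].
All simple roots have the same length, so the diagram is simply laced. The associated Dynkin diagram is a chain of 2 nodes with single edges (A_2), so the type is A_2 (the algebra sl(3)).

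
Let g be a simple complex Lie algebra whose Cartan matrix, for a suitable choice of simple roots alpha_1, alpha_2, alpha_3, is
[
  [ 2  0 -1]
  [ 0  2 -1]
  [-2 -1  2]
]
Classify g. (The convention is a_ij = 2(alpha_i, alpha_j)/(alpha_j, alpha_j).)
B_3

The matrix has rank 3 with 2's on the diagonal. Reading the off-diagonal entries as Dynkin edges (a single edge where a_ij = a_ji = -1; a double or triple edge where a_ij * a_ji = 2 or 3), the diagram is a chain of 3 nodes with a double edge at one end; the terminal node there is the unique short simple root (B_3). One simple-root ordering that puts it in standard form is (alpha_2, alpha_3, alpha_1). So the algebra is type B_3, i.e. so(7).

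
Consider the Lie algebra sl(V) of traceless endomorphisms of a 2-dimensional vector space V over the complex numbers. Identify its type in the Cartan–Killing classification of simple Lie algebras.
This is sl(2), which has dimension 2^2 - 1 = 3 and rank 2 - 1 = 1 (a Cartan subalgebra is the diagonal traceless matrices). In the classification of classical Lie algebras, the special linear algebra sl(n+1) has type A_n; here n = 1, so the Dynkin diagram is a chain of 1 nodes with single edges (A_1). Hence the type is A_1.

A_1 (sl(2))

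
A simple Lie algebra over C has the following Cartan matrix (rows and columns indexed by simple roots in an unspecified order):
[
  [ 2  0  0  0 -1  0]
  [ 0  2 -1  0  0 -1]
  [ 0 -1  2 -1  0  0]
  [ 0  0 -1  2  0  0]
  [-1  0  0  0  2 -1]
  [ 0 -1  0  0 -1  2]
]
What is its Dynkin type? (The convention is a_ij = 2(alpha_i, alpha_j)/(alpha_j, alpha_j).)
The matrix has rank 6 with 2's on the diagonal. Reading the off-diagonal entries as Dynkin edges (a single edge where a_ij = a_ji = -1; a double or triple edge where a_ij * a_ji = 2 or 3), the diagram is a chain of 6 nodes with single edges (A_6). One simple-root ordering that puts it in standard form is (alpha_1, alpha_5, alpha_6, alpha_2, alpha_3, alpha_4). So the algebra is type A_6, i.e. sl(7).

A_6 (sl(7))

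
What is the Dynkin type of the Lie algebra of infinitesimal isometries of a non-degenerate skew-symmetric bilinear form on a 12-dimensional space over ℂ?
C6

This is sp(12), which has dimension 12(12+1)/2 = 78 and rank 12/2 = 6. In the classification of classical Lie algebras, the symplectic algebra sp(2n) has type C_n; here n = 6, so the Dynkin diagram is a chain of 6 nodes with a double edge at one end; the terminal node there is the unique long simple root (C_6). Hence the type is C_6.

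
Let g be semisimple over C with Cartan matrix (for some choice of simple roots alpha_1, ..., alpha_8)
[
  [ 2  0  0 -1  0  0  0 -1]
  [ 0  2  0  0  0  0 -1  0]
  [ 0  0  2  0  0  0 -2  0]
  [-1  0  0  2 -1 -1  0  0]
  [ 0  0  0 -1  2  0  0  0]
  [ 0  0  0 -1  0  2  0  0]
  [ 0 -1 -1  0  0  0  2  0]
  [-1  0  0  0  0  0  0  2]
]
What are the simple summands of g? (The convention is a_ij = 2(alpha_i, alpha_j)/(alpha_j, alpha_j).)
type C_3 ⊕ type D_5

The diagram associated to this matrix has two connected components: the simple roots {alpha_2, alpha_3, alpha_7} form a chain of 3 nodes with a double edge at one end; the terminal node there is the unique long simple root (C_3), and {alpha_1, alpha_4, alpha_5, alpha_6, alpha_8} form a chain of 3 nodes with a fork of two nodes at one end (D_5). A semisimple Lie algebra decomposes uniquely as the direct sum of simple ideals, one per connected component of its Dynkin diagram, so g ≅ C_3 ⊕ D_5 (dimension 21 + 45 = 66).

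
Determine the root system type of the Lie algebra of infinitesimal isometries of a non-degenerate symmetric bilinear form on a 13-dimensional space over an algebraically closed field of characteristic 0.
This is so(13) with 13 odd, which has dimension 13(13-1)/2 = 78 and rank (13-1)/2 = 6. In the classification of classical Lie algebras, the orthogonal algebra so(2n+1) in an odd number of variables has type B_n; here n = 6, so the Dynkin diagram is a chain of 6 nodes with a double edge at one end; the terminal node there is the unique short simple root (B_6). Hence the type is B_6.

type B_6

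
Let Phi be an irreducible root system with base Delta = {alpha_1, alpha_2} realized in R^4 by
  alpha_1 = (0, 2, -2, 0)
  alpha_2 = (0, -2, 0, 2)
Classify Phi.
A_2 (sl(3))

Compute the Cartan integers a_ij = 2(alpha_i, alpha_j)/(alpha_j, alpha_j); the resulting 2x2 Cartan matrix is
[[2, -1], [-1, 2]].
All simple roots have the same length, so the diagram is simply laced. The associated Dynkin diagram is a chain of 2 nodes with single edges (A_2), so the type is A_2 (the algebra sl(3)).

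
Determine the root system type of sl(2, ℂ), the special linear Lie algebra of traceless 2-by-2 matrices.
This is sl(2), which has dimension 2^2 - 1 = 3 and rank 2 - 1 = 1 (a Cartan subalgebra is the diagonal traceless matrices). In the classification of classical Lie algebras, the special linear algebra sl(n+1) has type A_n; here n = 1, so the Dynkin diagram is a chain of 1 nodes with single edges (A_1). Hence the type is A_1.

A_1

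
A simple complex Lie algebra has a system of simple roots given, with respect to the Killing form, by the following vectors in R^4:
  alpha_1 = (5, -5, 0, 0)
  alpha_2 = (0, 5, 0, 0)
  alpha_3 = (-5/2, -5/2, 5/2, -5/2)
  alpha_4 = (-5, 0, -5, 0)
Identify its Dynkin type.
F_4

Compute the Cartan integers a_ij = 2(alpha_i, alpha_j)/(alpha_j, alpha_j); the resulting 4x4 Cartan matrix is
[[2, -2, 0, -1], [-1, 2, -1, 0], [0, -1, 2, 0], [-1, 0, 0, 2]].
The roots have two lengths (squared-length ratio 2:1); the short ones are alpha_{2,3}. The associated Dynkin diagram is a chain of 4 nodes with a double edge between the middle two (F_4), so the type is F_4.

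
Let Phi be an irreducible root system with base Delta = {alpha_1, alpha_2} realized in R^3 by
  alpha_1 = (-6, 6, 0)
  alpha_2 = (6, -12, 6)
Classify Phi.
G_2

Compute the Cartan integers a_ij = 2(alpha_i, alpha_j)/(alpha_j, alpha_j); the resulting 2x2 Cartan matrix is
[[2, -1], [-3, 2]].
The roots have two lengths (squared-length ratio 3:1); the short ones are alpha_{1}. The associated Dynkin diagram is two nodes joined by a triple edge (G_2), so the type is G_2.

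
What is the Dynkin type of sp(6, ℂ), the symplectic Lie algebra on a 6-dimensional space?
C3

This is sp(6), which has dimension 6(6+1)/2 = 21 and rank 6/2 = 3. In the classification of classical Lie algebras, the symplectic algebra sp(2n) has type C_n; here n = 3, so the Dynkin diagram is a chain of 3 nodes with a double edge at one end; the terminal node there is the unique long simple root (C_3). Hence the type is C_3.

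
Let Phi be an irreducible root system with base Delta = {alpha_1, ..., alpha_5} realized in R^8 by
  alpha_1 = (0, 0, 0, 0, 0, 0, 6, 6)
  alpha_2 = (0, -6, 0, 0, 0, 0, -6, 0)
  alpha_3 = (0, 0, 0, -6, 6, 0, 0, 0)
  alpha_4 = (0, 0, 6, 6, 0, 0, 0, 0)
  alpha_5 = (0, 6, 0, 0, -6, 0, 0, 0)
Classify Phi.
type A_5

Compute the Cartan integers a_ij = 2(alpha_i, alpha_j)/(alpha_j, alpha_j); the resulting 5x5 Cartan matrix is
[[2, -1, 0, 0, 0], [-1, 2, 0, 0, -1], [0, 0, 2, -1, -1], [0, 0, -1, 2, 0], [0, -1, -1, 0, 2]].
All simple roots have the same length, so the diagram is simply laced. The associated Dynkin diagram is a chain of 5 nodes with single edges (A_5), so the type is A_5 (the algebra sl(6)).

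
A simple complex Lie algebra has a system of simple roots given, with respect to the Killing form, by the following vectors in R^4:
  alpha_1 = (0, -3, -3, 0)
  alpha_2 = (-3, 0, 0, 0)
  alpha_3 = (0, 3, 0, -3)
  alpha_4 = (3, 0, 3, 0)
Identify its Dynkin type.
Compute the Cartan integers a_ij = 2(alpha_i, alpha_j)/(alpha_j, alpha_j); the resulting 4x4 Cartan matrix is
[[2, 0, -1, -1], [0, 2, 0, -1], [-1, 0, 2, 0], [-1, -2, 0, 2]].
The roots have two lengths (squared-length ratio 2:1); the short ones are alpha_{2}. The associated Dynkin diagram is a chain of 4 nodes with a double edge at one end; the terminal node there is the unique short simple root (B_4), so the type is B_4 (the algebra so(9)).

B4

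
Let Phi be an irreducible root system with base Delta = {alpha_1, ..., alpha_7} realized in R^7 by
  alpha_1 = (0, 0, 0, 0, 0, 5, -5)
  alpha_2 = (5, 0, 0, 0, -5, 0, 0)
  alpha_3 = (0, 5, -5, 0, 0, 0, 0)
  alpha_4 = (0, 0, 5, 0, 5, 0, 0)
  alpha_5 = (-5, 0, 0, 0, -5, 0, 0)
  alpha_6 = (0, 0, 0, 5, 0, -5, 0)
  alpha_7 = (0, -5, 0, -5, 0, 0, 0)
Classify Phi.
Compute the Cartan integers a_ij = 2(alpha_i, alpha_j)/(alpha_j, alpha_j); the resulting 7x7 Cartan matrix is
[[2, 0, 0, 0, 0, -1, 0], [0, 2, 0, -1, 0, 0, 0], [0, 0, 2, -1, 0, 0, -1], [0, -1, -1, 2, -1, 0, 0], [0, 0, 0, -1, 2, 0, 0], [-1, 0, 0, 0, 0, 2, -1], [0, 0, -1, 0, 0, -1, 2]].
All simple roots have the same length, so the diagram is simply laced. The associated Dynkin diagram is a chain of 5 nodes with a fork of two nodes at one end (D_7), so the type is D_7 (the algebra so(14)).

D7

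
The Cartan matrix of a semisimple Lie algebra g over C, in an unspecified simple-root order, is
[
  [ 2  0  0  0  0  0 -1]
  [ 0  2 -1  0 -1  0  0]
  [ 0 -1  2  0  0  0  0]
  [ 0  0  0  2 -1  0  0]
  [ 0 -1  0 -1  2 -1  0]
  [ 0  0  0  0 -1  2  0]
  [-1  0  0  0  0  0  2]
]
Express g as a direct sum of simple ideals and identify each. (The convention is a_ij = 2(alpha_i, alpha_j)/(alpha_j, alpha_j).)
A2 ⊕ D5

The diagram associated to this matrix has two connected components: the simple roots {alpha_1, alpha_7} form a chain of 2 nodes with single edges (A_2), and {alpha_2, alpha_3, alpha_4, alpha_5, alpha_6} form a chain of 3 nodes with a fork of two nodes at one end (D_5). A semisimple Lie algebra decomposes uniquely as the direct sum of simple ideals, one per connected component of its Dynkin diagram, so g ≅ A_2 ⊕ D_5 (dimension 8 + 45 = 53).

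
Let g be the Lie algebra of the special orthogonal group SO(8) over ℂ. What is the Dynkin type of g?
This is so(8) with 8 even, which has dimension 8(8-1)/2 = 28 and rank 8/2 = 4. In the classification of classical Lie algebras, the orthogonal algebra so(2n) in an even number of variables has type D_n; here n = 4, so the Dynkin diagram is a chain of 2 nodes with a fork of two nodes at one end (D_4). Hence the type is D_4.

D_4 (so(8))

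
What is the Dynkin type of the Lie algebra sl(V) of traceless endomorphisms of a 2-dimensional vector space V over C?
This is sl(2), which has dimension 2^2 - 1 = 3 and rank 2 - 1 = 1 (a Cartan subalgebra is the diagonal traceless matrices). In the classification of classical Lie algebras, the special linear algebra sl(n+1) has type A_n; here n = 1, so the Dynkin diagram is a chain of 1 nodes with single edges (A_1). Hence the type is A_1.

A_1 (sl(2))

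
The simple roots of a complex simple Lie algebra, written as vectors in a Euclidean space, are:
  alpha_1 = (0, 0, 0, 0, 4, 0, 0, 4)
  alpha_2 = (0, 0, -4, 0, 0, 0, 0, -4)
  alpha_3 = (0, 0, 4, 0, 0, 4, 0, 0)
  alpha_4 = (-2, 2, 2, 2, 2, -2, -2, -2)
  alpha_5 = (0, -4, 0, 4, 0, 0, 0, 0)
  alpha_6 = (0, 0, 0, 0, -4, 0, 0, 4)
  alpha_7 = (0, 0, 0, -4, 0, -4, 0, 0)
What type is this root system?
Compute the Cartan integers a_ij = 2(alpha_i, alpha_j)/(alpha_j, alpha_j); the resulting 7x7 Cartan matrix is
[[2, -1, 0, 0, 0, 0, 0], [-1, 2, -1, 0, 0, -1, 0], [0, -1, 2, 0, 0, 0, -1], [0, 0, 0, 2, 0, -1, 0], [0, 0, 0, 0, 2, 0, -1], [0, -1, 0, -1, 0, 2, 0], [0, 0, -1, 0, -1, 0, 2]].
All simple roots have the same length, so the diagram is simply laced. The associated Dynkin diagram is a chain of 6 nodes with one extra node attached to the third node from one end (E_7), so the type is E_7.

type E_7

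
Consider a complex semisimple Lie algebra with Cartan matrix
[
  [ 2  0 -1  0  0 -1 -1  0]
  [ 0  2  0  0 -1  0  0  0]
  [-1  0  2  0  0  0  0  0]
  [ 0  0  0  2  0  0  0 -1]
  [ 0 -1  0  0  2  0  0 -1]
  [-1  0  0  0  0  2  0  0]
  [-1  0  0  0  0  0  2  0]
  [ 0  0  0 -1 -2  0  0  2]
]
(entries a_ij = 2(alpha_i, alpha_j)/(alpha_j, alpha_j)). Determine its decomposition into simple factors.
The diagram associated to this matrix has two connected components: the simple roots {alpha_1, alpha_3, alpha_6, alpha_7} form a chain of 2 nodes with a fork of two nodes at one end (D_4), and {alpha_2, alpha_4, alpha_5, alpha_8} form a chain of 4 nodes with a double edge between the middle two (F_4). A semisimple Lie algebra decomposes uniquely as the direct sum of simple ideals, one per connected component of its Dynkin diagram, so g ≅ D_4 ⊕ F_4 (dimension 28 + 52 = 80).

type D_4 ⊕ type F_4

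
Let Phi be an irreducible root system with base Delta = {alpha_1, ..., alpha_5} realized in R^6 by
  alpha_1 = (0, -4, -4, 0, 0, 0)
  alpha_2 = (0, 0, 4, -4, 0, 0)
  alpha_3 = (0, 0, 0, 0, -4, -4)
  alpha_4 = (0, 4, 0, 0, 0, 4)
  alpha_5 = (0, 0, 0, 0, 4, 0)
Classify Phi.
Compute the Cartan integers a_ij = 2(alpha_i, alpha_j)/(alpha_j, alpha_j); the resulting 5x5 Cartan matrix is
[[2, -1, 0, -1, 0], [-1, 2, 0, 0, 0], [0, 0, 2, -1, -2], [-1, 0, -1, 2, 0], [0, 0, -1, 0, 2]].
The roots have two lengths (squared-length ratio 2:1); the short ones are alpha_{5}. The associated Dynkin diagram is a chain of 5 nodes with a double edge at one end; the terminal node there is the unique short simple root (B_5), so the type is B_5 (the algebra so(11)).

B_5 (so(11))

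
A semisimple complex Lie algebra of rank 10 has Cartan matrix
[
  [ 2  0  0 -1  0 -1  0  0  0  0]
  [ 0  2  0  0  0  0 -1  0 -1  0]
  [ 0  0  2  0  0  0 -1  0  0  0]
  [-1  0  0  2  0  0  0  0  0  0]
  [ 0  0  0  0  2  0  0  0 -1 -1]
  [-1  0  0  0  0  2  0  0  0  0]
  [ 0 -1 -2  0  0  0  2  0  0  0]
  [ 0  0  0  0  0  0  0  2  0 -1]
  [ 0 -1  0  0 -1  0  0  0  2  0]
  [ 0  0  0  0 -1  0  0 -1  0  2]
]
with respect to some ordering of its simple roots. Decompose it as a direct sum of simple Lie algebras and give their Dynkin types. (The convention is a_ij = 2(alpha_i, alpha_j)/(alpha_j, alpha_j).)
The diagram associated to this matrix has two connected components: the simple roots {alpha_1, alpha_4, alpha_6} form a chain of 3 nodes with single edges (A_3), and {alpha_2, alpha_3, alpha_5, alpha_7, alpha_8, alpha_9, alpha_10} form a chain of 7 nodes with a double edge at one end; the terminal node there is the unique short simple root (B_7). A semisimple Lie algebra decomposes uniquely as the direct sum of simple ideals, one per connected component of its Dynkin diagram, so g ≅ A_3 ⊕ B_7 (dimension 15 + 105 = 120).

A_3 (sl(4)) ⊕ B_7 (so(15))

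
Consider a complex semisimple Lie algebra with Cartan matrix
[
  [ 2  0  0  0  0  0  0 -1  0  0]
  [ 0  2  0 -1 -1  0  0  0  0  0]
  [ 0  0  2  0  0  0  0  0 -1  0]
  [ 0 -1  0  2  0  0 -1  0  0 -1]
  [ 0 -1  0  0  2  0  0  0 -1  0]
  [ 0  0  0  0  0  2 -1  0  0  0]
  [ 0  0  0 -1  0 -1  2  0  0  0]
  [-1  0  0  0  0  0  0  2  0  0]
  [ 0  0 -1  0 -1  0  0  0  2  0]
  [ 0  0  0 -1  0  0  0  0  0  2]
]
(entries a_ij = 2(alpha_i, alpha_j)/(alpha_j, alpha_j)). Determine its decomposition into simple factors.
type A_2 + type E_8

The diagram associated to this matrix has two connected components: the simple roots {alpha_1, alpha_8} form a chain of 2 nodes with single edges (A_2), and {alpha_2, alpha_3, alpha_4, alpha_5, alpha_6, alpha_7, alpha_9, alpha_10} form a chain of 7 nodes with one extra node attached to the third node from one end (E_8). A semisimple Lie algebra decomposes uniquely as the direct sum of simple ideals, one per connected component of its Dynkin diagram, so g ≅ A_2 ⊕ E_8 (dimension 8 + 248 = 256).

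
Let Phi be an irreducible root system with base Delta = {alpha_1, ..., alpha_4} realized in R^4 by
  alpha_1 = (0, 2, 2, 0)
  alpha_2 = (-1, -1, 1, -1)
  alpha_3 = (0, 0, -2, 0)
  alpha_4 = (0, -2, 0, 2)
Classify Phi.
type F_4

Compute the Cartan integers a_ij = 2(alpha_i, alpha_j)/(alpha_j, alpha_j); the resulting 4x4 Cartan matrix is
[[2, 0, -2, -1], [0, 2, -1, 0], [-1, -1, 2, 0], [-1, 0, 0, 2]].
The roots have two lengths (squared-length ratio 2:1); the short ones are alpha_{2,3}. The associated Dynkin diagram is a chain of 4 nodes with a double edge between the middle two (F_4), so the type is F_4.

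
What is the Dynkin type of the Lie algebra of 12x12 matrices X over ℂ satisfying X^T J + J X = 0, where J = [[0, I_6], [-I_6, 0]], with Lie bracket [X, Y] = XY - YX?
C_6 (sp(12))

This is sp(12), which has dimension 12(12+1)/2 = 78 and rank 12/2 = 6. In the classification of classical Lie algebras, the symplectic algebra sp(2n) has type C_n; here n = 6, so the Dynkin diagram is a chain of 6 nodes with a double edge at one end; the terminal node there is the unique long simple root (C_6). Hence the type is C_6.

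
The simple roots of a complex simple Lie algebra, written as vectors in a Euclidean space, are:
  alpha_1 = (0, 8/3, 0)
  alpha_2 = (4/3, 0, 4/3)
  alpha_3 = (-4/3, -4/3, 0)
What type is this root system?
C3

Compute the Cartan integers a_ij = 2(alpha_i, alpha_j)/(alpha_j, alpha_j); the resulting 3x3 Cartan matrix is
[[2, 0, -2], [0, 2, -1], [-1, -1, 2]].
The roots have two lengths (squared-length ratio 2:1); the short ones are alpha_{2,3}. The associated Dynkin diagram is a chain of 3 nodes with a double edge at one end; the terminal node there is the unique long simple root (C_3), so the type is C_3 (the algebra sp(6)).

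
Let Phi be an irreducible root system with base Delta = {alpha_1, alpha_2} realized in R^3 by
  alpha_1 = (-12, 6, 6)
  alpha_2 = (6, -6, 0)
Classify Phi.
G2

Compute the Cartan integers a_ij = 2(alpha_i, alpha_j)/(alpha_j, alpha_j); the resulting 2x2 Cartan matrix is
[[2, -3], [-1, 2]].
The roots have two lengths (squared-length ratio 3:1); the short ones are alpha_{2}. The associated Dynkin diagram is two nodes joined by a triple edge (G_2), so the type is G_2.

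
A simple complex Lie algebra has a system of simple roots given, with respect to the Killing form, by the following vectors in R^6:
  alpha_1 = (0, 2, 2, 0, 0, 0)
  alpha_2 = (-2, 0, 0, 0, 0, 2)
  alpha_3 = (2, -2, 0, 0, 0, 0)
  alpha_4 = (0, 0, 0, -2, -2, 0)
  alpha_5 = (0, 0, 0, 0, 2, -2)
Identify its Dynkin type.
type A_5

Compute the Cartan integers a_ij = 2(alpha_i, alpha_j)/(alpha_j, alpha_j); the resulting 5x5 Cartan matrix is
[[2, 0, -1, 0, 0], [0, 2, -1, 0, -1], [-1, -1, 2, 0, 0], [0, 0, 0, 2, -1], [0, -1, 0, -1, 2]].
All simple roots have the same length, so the diagram is simply laced. The associated Dynkin diagram is a chain of 5 nodes with single edges (A_5), so the type is A_5 (the algebra sl(6)).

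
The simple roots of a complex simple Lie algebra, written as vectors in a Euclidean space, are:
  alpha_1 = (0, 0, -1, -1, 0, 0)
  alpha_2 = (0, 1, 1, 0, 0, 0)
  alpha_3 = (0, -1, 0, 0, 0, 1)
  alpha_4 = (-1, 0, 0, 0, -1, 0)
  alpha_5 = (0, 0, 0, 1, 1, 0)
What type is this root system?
Compute the Cartan integers a_ij = 2(alpha_i, alpha_j)/(alpha_j, alpha_j); the resulting 5x5 Cartan matrix is
[[2, -1, 0, 0, -1], [-1, 2, -1, 0, 0], [0, -1, 2, 0, 0], [0, 0, 0, 2, -1], [-1, 0, 0, -1, 2]].
All simple roots have the same length, so the diagram is simply laced. The associated Dynkin diagram is a chain of 5 nodes with single edges (A_5), so the type is A_5 (the algebra sl(6)).

A_5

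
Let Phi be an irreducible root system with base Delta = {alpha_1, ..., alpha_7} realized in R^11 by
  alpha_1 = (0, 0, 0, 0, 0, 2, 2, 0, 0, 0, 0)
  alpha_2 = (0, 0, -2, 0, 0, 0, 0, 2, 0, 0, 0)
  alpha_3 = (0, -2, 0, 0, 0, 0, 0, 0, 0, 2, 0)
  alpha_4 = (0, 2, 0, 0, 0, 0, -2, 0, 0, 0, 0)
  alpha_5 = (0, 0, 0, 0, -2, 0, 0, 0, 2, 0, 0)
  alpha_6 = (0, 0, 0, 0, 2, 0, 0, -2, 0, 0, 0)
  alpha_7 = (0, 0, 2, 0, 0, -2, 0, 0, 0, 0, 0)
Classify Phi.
A_7 (sl(8))

Compute the Cartan integers a_ij = 2(alpha_i, alpha_j)/(alpha_j, alpha_j); the resulting 7x7 Cartan matrix is
[[2, 0, 0, -1, 0, 0, -1], [0, 2, 0, 0, 0, -1, -1], [0, 0, 2, -1, 0, 0, 0], [-1, 0, -1, 2, 0, 0, 0], [0, 0, 0, 0, 2, -1, 0], [0, -1, 0, 0, -1, 2, 0], [-1, -1, 0, 0, 0, 0, 2]].
All simple roots have the same length, so the diagram is simply laced. The associated Dynkin diagram is a chain of 7 nodes with single edges (A_7), so the type is A_7 (the algebra sl(8)).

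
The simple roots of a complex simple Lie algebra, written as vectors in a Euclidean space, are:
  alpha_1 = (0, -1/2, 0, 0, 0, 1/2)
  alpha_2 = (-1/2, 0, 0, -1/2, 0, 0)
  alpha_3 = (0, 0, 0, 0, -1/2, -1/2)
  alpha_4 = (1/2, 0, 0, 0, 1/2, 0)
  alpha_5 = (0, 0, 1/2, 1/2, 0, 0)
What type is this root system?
A5

Compute the Cartan integers a_ij = 2(alpha_i, alpha_j)/(alpha_j, alpha_j); the resulting 5x5 Cartan matrix is
[[2, 0, -1, 0, 0], [0, 2, 0, -1, -1], [-1, 0, 2, -1, 0], [0, -1, -1, 2, 0], [0, -1, 0, 0, 2]].
All simple roots have the same length, so the diagram is simply laced. The associated Dynkin diagram is a chain of 5 nodes with single edges (A_5), so the type is A_5 (the algebra sl(6)).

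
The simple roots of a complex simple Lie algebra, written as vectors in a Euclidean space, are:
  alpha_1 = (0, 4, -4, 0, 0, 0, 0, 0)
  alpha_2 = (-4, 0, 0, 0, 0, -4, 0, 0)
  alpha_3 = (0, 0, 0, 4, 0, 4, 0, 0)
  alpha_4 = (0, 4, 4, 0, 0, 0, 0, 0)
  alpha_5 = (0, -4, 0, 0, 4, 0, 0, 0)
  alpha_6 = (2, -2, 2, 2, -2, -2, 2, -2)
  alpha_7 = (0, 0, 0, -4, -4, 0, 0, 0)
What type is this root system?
E_7

Compute the Cartan integers a_ij = 2(alpha_i, alpha_j)/(alpha_j, alpha_j); the resulting 7x7 Cartan matrix is
[[2, 0, 0, 0, -1, -1, 0], [0, 2, -1, 0, 0, 0, 0], [0, -1, 2, 0, 0, 0, -1], [0, 0, 0, 2, -1, 0, 0], [-1, 0, 0, -1, 2, 0, -1], [-1, 0, 0, 0, 0, 2, 0], [0, 0, -1, 0, -1, 0, 2]].
All simple roots have the same length, so the diagram is simply laced. The associated Dynkin diagram is a chain of 6 nodes with one extra node attached to the third node from one end (E_7), so the type is E_7.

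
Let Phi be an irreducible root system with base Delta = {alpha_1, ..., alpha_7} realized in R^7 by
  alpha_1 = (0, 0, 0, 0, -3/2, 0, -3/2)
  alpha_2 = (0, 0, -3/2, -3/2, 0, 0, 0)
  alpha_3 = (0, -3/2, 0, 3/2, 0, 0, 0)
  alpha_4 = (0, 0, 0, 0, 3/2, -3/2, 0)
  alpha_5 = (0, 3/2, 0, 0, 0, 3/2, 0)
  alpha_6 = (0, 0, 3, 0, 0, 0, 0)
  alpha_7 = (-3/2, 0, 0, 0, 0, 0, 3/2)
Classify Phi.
C_7 (sp(14))

Compute the Cartan integers a_ij = 2(alpha_i, alpha_j)/(alpha_j, alpha_j); the resulting 7x7 Cartan matrix is
[[2, 0, 0, -1, 0, 0, -1], [0, 2, -1, 0, 0, -1, 0], [0, -1, 2, 0, -1, 0, 0], [-1, 0, 0, 2, -1, 0, 0], [0, 0, -1, -1, 2, 0, 0], [0, -2, 0, 0, 0, 2, 0], [-1, 0, 0, 0, 0, 0, 2]].
The roots have two lengths (squared-length ratio 2:1); the short ones are alpha_{1,2,3,4,5,7}. The associated Dynkin diagram is a chain of 7 nodes with a double edge at one end; the terminal node there is the unique long simple root (C_7), so the type is C_7 (the algebra sp(14)).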